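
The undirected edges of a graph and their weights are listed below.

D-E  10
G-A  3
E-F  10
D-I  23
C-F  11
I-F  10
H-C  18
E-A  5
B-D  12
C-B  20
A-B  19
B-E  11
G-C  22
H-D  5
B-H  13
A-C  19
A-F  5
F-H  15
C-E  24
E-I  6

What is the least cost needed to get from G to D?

Candidate routes:
G → A → F → H → D: 3+5+15+5 = 28
G → A → F → E → D: 3+5+10+10 = 28
G → A → E → D: 3+5+10 = 18
G → A → E → B → D: 3+5+11+12 = 31
Cheapest is G → A → E → D at 18.

18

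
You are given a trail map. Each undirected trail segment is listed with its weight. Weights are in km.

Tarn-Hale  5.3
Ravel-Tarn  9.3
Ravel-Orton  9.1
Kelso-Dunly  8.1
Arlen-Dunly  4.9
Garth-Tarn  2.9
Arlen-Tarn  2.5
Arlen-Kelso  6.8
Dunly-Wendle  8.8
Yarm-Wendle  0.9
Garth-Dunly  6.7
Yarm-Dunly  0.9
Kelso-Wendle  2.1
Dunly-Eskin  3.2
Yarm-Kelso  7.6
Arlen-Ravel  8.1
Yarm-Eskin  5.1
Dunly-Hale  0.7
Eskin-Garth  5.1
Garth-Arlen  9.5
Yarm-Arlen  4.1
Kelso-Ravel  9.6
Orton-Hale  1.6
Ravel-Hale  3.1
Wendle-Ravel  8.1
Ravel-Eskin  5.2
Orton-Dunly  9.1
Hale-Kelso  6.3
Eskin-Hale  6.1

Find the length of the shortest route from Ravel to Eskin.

Settle nodes by increasing distance from Ravel:
Ravel: 0
Hale: 3.1  (via Ravel)
Dunly: 3.8  (via Hale)
Yarm: 4.7  (via Dunly)
Orton: 4.7  (via Hale)
Eskin: 5.2  (via Ravel)
Shortest route: Ravel → Eskin = 5.2 km.

5.2 km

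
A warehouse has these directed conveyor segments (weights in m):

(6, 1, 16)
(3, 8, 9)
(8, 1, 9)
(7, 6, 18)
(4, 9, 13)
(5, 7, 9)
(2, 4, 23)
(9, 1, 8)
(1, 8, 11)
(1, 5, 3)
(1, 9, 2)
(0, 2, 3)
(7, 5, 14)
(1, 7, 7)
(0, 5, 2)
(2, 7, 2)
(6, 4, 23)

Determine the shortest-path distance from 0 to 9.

Candidate routes:
0 - 5 - 7 - 6 - 1 - 9: 2+9+18+16+2 = 47
0 - 2 - 4 - 9: 3+23+13 = 39
0 - 2 - 7 - 6 - 1 - 9: 3+2+18+16+2 = 41
Cheapest is 0 - 2 - 4 - 9 at 39 m.

39 m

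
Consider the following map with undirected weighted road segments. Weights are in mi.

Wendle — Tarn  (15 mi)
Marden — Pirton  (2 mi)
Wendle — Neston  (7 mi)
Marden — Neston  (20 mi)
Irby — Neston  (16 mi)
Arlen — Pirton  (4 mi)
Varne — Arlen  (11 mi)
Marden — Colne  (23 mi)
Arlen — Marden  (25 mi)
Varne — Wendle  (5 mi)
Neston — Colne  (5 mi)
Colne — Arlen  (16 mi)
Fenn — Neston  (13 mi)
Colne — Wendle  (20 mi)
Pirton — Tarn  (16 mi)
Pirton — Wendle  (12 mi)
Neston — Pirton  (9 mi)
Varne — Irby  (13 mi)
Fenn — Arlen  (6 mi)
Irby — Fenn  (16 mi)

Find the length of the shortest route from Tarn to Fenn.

26 mi

Shortest distances from Tarn:
Tarn: 0
Wendle: 15  (via Tarn)
Pirton: 16  (via Tarn)
Marden: 18  (via Pirton)
Varne: 20  (via Wendle)
Arlen: 20  (via Pirton)
Neston: 22  (via Wendle)
Fenn: 26  (via Arlen)
Shortest route: Tarn–Pirton–Arlen–Fenn = 26 mi.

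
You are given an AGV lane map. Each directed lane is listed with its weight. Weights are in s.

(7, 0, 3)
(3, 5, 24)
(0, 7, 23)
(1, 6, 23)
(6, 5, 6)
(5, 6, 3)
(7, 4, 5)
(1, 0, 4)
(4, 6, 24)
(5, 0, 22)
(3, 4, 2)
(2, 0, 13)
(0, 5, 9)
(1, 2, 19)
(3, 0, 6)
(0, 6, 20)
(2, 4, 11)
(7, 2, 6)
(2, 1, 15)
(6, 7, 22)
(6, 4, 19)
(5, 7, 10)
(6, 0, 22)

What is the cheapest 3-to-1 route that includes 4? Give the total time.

63 s

Shortest 3→4: 3 → 4 = 2
Shortest 4→1: 4 → 6 → 5 → 7 → 2 → 1 = 61
Total via 4: 2 + 61 = 63 s.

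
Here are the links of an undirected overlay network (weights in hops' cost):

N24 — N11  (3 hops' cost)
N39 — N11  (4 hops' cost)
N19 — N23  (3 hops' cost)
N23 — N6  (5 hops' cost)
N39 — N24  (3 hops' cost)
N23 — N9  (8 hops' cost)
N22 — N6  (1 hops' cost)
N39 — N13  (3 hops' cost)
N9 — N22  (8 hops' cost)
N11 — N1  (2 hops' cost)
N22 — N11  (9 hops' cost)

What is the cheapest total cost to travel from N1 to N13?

9 hops' cost

Shortest distances from N1:
N1: 0
N11: 2  (via N1)
N24: 5  (via N11)
N39: 6  (via N11)
N13: 9  (via N39)
Shortest route: N1 → N11 → N39 → N13 = 9 hops' cost.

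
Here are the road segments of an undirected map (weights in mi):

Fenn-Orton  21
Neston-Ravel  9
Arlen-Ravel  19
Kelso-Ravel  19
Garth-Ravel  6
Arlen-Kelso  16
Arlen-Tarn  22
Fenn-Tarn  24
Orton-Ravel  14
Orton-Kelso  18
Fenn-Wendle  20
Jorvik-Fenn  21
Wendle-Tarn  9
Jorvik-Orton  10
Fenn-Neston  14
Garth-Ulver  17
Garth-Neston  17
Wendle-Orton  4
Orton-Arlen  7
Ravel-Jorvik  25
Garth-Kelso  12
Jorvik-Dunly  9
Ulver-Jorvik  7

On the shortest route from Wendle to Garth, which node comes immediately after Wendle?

Candidate routes:
Wendle–Orton–Ravel–Garth: 4+14+6 = 24
Wendle–Orton–Kelso–Garth: 4+18+12 = 34
Cheapest is Wendle–Orton–Ravel–Garth at 24 mi.
So from Wendle the first move is to Orton.

Orton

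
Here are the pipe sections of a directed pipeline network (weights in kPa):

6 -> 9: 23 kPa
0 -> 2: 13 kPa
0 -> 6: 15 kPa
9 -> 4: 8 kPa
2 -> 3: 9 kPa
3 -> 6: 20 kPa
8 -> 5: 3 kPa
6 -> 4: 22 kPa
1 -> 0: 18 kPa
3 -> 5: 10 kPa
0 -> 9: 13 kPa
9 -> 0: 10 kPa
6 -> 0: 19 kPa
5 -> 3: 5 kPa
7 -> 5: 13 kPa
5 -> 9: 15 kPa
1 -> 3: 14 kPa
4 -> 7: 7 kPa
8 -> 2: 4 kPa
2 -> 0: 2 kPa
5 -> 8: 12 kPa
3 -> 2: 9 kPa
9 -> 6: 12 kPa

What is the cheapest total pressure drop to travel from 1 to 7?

46 kPa

Compare a few routes:
1 - 0 - 9 - 4 - 7: 18+13+8+7 = 46
1 - 3 - 2 - 0 - 9 - 4 - 7: 14+9+2+13+8+7 = 53
1 - 3 - 5 - 9 - 4 - 7: 14+10+15+8+7 = 54
The minimum is 46 kPa via 1 - 0 - 9 - 4 - 7.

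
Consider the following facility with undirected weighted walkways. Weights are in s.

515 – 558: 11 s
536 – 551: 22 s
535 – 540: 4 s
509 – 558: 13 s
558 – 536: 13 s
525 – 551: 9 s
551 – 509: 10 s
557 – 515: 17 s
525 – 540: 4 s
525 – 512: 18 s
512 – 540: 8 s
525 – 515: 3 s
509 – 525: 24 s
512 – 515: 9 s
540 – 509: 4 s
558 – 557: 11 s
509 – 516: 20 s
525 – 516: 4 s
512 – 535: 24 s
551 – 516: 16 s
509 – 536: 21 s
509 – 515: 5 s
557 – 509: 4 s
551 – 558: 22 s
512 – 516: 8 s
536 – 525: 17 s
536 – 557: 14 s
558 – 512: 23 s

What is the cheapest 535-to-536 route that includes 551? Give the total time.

39 s

Best 535 to 551: 535–540–525–551 costing 17
Shortest 551→536: 551–536 = 22
Total via 551: 17 + 22 = 39 s.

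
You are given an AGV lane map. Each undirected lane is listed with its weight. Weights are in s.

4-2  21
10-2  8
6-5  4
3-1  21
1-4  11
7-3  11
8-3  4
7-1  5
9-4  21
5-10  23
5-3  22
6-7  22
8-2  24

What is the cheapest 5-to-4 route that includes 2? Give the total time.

52 s

Best 5 to 2: 5–10–2 costing 31
Shortest 2→4: 2–4 = 21
Total via 2: 31 + 21 = 52 s.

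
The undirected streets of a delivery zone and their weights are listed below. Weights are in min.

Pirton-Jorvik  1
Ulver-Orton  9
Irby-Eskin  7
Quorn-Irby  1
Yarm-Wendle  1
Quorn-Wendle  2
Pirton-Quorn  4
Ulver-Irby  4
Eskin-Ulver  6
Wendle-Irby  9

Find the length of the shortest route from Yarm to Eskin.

Shortest distances from Yarm:
Yarm: 0
Wendle: 1  (via Yarm)
Quorn: 3  (via Wendle)
Irby: 4  (via Quorn)
Pirton: 7  (via Quorn)
Ulver: 8  (via Irby)
Jorvik: 8  (via Pirton)
Eskin: 11  (via Irby)
Shortest route: Yarm → Wendle → Quorn → Irby → Eskin = 11 min.

11 min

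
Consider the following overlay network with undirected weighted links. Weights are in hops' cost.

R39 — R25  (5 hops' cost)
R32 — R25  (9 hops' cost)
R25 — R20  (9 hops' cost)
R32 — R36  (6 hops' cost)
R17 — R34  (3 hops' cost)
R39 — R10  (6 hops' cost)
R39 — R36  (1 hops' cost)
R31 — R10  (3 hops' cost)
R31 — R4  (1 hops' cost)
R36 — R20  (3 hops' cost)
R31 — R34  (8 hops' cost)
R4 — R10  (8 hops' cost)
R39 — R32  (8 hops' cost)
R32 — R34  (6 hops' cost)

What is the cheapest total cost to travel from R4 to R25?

15 hops' cost

Compare a few routes:
R4–R31–R10–R39–R36–R20–R25: 1+3+6+1+3+9 = 23
R4–R10–R39–R25: 8+6+5 = 19
R4–R31–R10–R39–R25: 1+3+6+5 = 15
The minimum is 15 hops' cost via R4–R31–R10–R39–R25.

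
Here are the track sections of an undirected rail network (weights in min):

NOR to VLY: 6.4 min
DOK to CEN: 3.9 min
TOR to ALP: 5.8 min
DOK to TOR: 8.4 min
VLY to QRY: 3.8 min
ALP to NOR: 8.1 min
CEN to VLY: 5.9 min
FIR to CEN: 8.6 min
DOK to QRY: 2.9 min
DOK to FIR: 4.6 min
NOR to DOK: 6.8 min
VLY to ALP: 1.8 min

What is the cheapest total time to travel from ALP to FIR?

13.1 min

Running Dijkstra from ALP:
ALP: 0
VLY: 1.8  (via ALP)
QRY: 5.6  (via VLY)
TOR: 5.8  (via ALP)
CEN: 7.7  (via VLY)
NOR: 8.1  (via ALP)
DOK: 8.5  (via QRY)
FIR: 13.1  (via DOK)
Shortest route: ALP → VLY → QRY → DOK → FIR = 13.1 min.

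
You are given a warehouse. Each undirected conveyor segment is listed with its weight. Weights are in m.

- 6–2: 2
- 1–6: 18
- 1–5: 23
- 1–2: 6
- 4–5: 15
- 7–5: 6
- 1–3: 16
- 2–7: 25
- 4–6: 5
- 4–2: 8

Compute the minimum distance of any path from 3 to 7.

Compare a few routes:
3 → 1 → 2 → 7: 16+6+25 = 47
3 → 1 → 5 → 7: 16+23+6 = 45
The minimum is 45 m via 3 → 1 → 5 → 7.

45 m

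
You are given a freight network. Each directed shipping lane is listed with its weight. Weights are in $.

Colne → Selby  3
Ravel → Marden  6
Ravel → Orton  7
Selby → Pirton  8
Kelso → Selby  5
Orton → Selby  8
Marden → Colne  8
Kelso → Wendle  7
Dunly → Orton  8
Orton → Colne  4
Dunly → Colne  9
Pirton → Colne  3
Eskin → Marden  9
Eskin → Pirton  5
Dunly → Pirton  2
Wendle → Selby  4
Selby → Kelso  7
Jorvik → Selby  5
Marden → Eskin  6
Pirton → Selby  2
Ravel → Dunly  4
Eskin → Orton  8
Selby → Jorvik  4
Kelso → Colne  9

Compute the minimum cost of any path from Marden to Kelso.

Compare a few routes:
Marden–Colne–Selby–Kelso: 8+3+7 = 18
Marden–Eskin–Pirton–Selby–Kelso: 6+5+2+7 = 20
The minimum is $18 via Marden–Colne–Selby–Kelso.

$18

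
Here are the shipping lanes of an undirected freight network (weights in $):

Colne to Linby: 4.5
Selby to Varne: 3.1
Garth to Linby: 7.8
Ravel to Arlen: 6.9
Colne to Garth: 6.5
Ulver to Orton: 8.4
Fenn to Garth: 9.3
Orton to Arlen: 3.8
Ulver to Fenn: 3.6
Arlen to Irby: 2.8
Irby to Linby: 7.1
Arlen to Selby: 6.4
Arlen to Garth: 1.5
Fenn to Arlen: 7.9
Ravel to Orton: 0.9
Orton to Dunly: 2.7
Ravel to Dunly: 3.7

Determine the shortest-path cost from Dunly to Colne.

$14.5

Enumerating some paths:
Dunly → Ravel → Orton → Arlen → Garth → Colne: 3.7+0.9+3.8+1.5+6.5 = 16.4
Dunly → Orton → Ravel → Arlen → Garth → Colne: 2.7+0.9+6.9+1.5+6.5 = 18.5
Dunly → Orton → Arlen → Garth → Colne: 2.7+3.8+1.5+6.5 = 14.5
The minimum is $14.5 via Dunly → Orton → Arlen → Garth → Colne.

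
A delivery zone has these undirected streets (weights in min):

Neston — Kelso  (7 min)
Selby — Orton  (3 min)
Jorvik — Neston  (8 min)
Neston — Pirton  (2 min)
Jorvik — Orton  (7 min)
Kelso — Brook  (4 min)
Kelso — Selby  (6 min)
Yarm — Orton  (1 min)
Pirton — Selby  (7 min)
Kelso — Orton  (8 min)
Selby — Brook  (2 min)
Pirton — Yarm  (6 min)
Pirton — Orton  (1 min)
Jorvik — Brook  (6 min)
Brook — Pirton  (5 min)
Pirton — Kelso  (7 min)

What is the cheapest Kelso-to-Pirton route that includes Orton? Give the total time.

9 min

Best Kelso to Orton: Kelso–Orton costing 8
Shortest Orton→Pirton: Orton–Pirton = 1
Total via Orton: 8 + 1 = 9 min.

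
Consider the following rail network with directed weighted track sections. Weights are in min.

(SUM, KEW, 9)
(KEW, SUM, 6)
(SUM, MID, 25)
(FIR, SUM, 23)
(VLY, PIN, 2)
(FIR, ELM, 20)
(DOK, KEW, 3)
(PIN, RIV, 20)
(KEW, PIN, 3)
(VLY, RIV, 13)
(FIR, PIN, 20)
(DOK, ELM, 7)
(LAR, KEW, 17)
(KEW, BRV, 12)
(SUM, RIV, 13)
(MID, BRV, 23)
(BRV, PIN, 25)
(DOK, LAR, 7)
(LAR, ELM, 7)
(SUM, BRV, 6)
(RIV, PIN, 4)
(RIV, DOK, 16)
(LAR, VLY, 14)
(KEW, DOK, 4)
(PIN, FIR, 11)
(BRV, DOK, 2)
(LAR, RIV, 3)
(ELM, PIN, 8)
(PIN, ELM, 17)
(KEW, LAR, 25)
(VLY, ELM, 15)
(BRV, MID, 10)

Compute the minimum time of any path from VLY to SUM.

Candidate routes:
VLY - PIN - RIV - DOK - KEW - SUM: 2+20+16+3+6 = 47
VLY - PIN - FIR - SUM: 2+11+23 = 36
VLY - RIV - DOK - KEW - SUM: 13+16+3+6 = 38
The minimum is 36 min via VLY - PIN - FIR - SUM.

36 min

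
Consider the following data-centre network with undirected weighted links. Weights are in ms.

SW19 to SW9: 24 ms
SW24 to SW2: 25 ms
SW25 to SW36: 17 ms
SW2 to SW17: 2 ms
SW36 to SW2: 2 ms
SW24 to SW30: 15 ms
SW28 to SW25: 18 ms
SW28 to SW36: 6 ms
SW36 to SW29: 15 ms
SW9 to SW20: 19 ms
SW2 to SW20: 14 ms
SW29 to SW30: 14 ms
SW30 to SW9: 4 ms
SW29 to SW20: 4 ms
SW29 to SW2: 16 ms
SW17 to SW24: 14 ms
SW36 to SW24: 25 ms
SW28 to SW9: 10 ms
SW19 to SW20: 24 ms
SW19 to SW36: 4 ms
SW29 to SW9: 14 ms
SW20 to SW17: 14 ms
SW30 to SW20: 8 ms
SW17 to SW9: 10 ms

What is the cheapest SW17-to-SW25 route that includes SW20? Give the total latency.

47 ms

Best SW17 to SW20: SW17–SW20 costing 14
Shortest SW20→SW25: SW20–SW2–SW36–SW25 = 33
Total via SW20: 14 + 33 = 47 ms.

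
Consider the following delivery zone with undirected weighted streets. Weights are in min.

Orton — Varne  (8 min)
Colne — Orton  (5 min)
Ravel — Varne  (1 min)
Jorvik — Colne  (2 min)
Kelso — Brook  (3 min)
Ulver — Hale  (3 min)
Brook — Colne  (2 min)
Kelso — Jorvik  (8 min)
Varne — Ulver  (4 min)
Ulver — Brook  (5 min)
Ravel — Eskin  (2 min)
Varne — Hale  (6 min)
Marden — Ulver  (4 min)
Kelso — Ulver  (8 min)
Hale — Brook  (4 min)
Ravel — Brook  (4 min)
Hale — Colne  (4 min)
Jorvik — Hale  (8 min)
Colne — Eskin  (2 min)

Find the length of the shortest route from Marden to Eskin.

11 min

Compare a few routes:
Marden–Ulver–Brook–Colne–Eskin: 4+5+2+2 = 13
Marden–Ulver–Hale–Colne–Eskin: 4+3+4+2 = 13
Marden–Ulver–Varne–Ravel–Eskin: 4+4+1+2 = 11
Cheapest is Marden–Ulver–Varne–Ravel–Eskin at 11 min.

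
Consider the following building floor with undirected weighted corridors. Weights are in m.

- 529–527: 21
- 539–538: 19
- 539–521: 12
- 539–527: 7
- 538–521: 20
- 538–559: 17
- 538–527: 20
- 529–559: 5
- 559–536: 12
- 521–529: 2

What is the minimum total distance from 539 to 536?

31 m

Running Dijkstra from 539:
539: 0
527: 7  (via 539)
521: 12  (via 539)
529: 14  (via 521)
538: 19  (via 539)
559: 19  (via 529)
536: 31  (via 559)
Shortest route: 539–521–529–559–536 = 31 m.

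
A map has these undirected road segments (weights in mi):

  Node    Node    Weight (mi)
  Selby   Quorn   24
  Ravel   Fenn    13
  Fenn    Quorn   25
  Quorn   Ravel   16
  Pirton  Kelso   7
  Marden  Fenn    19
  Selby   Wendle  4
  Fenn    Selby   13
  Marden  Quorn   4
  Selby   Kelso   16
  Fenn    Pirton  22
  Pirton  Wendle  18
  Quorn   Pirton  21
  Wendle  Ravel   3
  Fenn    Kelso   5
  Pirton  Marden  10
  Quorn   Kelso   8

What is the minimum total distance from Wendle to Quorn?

19 mi

Compare a few routes:
Wendle → Selby → Quorn: 4+24 = 28
Wendle → Ravel → Fenn → Kelso → Quorn: 3+13+5+8 = 29
Wendle → Selby → Kelso → Quorn: 4+16+8 = 28
Wendle → Ravel → Quorn: 3+16 = 19
The minimum is 19 mi via Wendle → Ravel → Quorn.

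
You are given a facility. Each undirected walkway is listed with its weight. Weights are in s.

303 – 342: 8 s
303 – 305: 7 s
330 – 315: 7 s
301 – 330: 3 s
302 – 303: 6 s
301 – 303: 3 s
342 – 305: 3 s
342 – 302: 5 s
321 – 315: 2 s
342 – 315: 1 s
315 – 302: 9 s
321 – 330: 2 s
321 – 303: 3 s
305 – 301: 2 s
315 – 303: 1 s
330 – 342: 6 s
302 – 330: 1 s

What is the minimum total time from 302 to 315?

5 s

Settle nodes by increasing distance from 302:
302: 0
330: 1  (via 302)
321: 3  (via 330)
301: 4  (via 330)
315: 5  (via 321)
Shortest route: 302 → 330 → 321 → 315 = 5 s.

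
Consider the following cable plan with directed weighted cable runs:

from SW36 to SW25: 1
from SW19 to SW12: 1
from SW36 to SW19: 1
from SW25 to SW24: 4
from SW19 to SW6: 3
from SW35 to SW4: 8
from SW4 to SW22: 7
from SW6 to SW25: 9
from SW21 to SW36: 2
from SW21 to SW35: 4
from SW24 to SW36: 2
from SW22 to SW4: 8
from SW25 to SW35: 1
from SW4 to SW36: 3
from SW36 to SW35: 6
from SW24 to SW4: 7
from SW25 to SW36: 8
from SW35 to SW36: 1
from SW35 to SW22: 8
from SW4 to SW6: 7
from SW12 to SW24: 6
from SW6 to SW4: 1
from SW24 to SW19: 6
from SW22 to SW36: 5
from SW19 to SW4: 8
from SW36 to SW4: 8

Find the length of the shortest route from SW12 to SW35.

Enumerating some paths:
SW12 → SW24 → SW36 → SW35: 6+2+6 = 14
SW12 → SW24 → SW36 → SW25 → SW35: 6+2+1+1 = 10
The minimum is 10 via SW12 → SW24 → SW36 → SW25 → SW35.

10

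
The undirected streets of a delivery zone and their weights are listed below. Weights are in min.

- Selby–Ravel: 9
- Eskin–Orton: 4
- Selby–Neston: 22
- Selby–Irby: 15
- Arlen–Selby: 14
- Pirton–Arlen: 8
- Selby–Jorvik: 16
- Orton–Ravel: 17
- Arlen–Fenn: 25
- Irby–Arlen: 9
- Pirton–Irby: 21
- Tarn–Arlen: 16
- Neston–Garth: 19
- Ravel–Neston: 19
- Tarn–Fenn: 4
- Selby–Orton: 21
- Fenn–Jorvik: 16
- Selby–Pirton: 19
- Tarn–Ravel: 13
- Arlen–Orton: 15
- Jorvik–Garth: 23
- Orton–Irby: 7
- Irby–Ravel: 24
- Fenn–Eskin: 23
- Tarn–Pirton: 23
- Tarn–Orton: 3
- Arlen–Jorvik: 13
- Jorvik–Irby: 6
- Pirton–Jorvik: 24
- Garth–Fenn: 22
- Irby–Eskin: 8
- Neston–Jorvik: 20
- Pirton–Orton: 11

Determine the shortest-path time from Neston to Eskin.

Settle nodes by increasing distance from Neston:
Neston: 0
Garth: 19  (via Neston)
Ravel: 19  (via Neston)
Jorvik: 20  (via Neston)
Selby: 22  (via Neston)
Irby: 26  (via Jorvik)
Tarn: 32  (via Ravel)
Orton: 33  (via Irby)
Arlen: 33  (via Jorvik)
Eskin: 34  (via Irby)
Shortest route: Neston → Jorvik → Irby → Eskin = 34 min.

34 min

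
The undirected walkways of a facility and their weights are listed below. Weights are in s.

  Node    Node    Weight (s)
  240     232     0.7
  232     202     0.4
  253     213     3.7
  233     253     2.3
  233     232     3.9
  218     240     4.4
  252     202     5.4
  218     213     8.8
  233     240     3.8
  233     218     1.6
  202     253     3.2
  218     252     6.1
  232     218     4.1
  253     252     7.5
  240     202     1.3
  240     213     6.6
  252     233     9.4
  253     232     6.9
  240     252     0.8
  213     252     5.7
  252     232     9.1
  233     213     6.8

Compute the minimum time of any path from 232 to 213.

Running Dijkstra from 232:
232: 0
202: 0.4  (via 232)
240: 0.7  (via 232)
252: 1.5  (via 240)
253: 3.6  (via 202)
233: 3.9  (via 232)
218: 4.1  (via 232)
213: 7.2  (via 252)
Shortest route: 232 → 240 → 252 → 213 = 7.2 s.

7.2 s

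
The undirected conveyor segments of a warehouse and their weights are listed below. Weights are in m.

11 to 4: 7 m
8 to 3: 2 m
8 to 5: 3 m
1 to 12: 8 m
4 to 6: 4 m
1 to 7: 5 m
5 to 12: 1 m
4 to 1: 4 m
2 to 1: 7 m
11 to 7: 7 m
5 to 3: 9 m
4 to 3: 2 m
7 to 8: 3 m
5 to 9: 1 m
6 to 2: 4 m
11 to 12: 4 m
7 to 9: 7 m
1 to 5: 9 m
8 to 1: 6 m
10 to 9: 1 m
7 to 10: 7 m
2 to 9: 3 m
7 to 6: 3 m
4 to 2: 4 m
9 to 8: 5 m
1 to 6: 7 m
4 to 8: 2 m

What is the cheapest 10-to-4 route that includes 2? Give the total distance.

8 m

Shortest 10→2: 10 → 9 → 2 = 4
Best 2 to 4: 2 → 4 costing 4
Total via 2: 4 + 4 = 8 m.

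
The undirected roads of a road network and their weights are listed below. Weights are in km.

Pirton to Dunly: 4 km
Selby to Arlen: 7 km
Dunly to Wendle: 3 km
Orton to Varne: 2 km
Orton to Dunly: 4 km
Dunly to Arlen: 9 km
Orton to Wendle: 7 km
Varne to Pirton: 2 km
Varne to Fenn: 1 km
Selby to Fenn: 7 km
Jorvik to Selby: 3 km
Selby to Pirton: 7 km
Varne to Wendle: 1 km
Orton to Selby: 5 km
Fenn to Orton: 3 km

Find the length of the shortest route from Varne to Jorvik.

Compare a few routes:
Varne - Fenn - Selby - Jorvik: 1+7+3 = 11
Varne - Orton - Selby - Jorvik: 2+5+3 = 10
The minimum is 10 km via Varne - Orton - Selby - Jorvik.

10 km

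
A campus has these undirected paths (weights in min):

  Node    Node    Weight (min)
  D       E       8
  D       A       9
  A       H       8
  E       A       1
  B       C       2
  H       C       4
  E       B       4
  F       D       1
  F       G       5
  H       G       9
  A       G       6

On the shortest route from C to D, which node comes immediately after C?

B

Enumerating some paths:
C - B - E - D: 2+4+8 = 14
C - B - E - A - D: 2+4+1+9 = 16
Cheapest is C - B - E - D at 14 min.
So from C the first move is to B.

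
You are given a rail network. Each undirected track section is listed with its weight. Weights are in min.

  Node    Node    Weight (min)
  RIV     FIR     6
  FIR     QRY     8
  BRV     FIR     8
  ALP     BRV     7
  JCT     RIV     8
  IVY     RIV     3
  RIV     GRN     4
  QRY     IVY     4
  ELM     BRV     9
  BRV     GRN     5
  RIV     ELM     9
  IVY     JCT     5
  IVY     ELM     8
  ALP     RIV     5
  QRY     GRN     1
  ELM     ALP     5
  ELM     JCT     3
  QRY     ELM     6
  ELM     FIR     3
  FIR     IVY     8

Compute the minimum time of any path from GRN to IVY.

5 min

Enumerating some paths:
GRN–QRY–IVY: 1+4 = 5
GRN–RIV–IVY: 4+3 = 7
The minimum is 5 min via GRN–QRY–IVY.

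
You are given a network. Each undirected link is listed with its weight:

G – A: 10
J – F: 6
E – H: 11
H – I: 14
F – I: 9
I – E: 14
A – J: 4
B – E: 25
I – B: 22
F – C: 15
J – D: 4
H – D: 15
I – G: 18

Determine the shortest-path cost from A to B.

Compare a few routes:
A - J - D - H - E - B: 4+4+15+11+25 = 59
A - J - F - I - E - B: 4+6+9+14+25 = 58
A - J - F - I - B: 4+6+9+22 = 41
A - G - I - B: 10+18+22 = 50
The minimum is 41 via A - J - F - I - B.

41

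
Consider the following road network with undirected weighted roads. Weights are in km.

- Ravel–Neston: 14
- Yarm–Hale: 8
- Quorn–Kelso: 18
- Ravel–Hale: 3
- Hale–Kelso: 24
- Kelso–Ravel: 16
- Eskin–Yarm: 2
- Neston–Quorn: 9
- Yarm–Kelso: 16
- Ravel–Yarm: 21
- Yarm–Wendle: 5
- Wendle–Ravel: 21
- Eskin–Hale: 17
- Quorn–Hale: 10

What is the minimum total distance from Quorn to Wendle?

23 km

Enumerating some paths:
Quorn–Hale–Yarm–Wendle: 10+8+5 = 23
Quorn–Hale–Eskin–Yarm–Wendle: 10+17+2+5 = 34
Quorn–Hale–Ravel–Wendle: 10+3+21 = 34
Quorn–Kelso–Yarm–Wendle: 18+16+5 = 39
Cheapest is Quorn–Hale–Yarm–Wendle at 23 km.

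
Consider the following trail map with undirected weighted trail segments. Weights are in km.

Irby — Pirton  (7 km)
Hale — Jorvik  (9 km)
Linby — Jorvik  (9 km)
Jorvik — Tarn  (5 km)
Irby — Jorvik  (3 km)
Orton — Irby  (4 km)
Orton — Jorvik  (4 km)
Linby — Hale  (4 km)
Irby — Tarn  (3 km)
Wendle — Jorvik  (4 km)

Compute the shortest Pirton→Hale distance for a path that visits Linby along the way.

Best Pirton to Linby: Pirton–Irby–Jorvik–Linby costing 19
Best Linby to Hale: Linby–Hale costing 4
Total via Linby: 19 + 4 = 23 km.

23 km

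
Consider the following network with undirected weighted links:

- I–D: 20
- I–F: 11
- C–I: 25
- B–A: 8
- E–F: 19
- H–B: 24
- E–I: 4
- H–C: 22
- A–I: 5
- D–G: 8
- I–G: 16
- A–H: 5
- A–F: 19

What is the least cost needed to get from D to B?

Candidate routes:
D → I → A → B: 20+5+8 = 33
D → G → I → A → B: 8+16+5+8 = 37
The minimum is 33 via D → I → A → B.

33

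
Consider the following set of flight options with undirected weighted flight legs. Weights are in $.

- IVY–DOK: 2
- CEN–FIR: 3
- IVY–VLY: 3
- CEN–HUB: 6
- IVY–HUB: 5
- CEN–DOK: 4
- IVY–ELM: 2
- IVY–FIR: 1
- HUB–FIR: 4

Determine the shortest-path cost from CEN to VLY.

Shortest distances from CEN:
CEN: 0
FIR: 3  (via CEN)
DOK: 4  (via CEN)
IVY: 4  (via FIR)
ELM: 6  (via IVY)
HUB: 6  (via CEN)
VLY: 7  (via IVY)
Shortest route: CEN–FIR–IVY–VLY = $7.

$7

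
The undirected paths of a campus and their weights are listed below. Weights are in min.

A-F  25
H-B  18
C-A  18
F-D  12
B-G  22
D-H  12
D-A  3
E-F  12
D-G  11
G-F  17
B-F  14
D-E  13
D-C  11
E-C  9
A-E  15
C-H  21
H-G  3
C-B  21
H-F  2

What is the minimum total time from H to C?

21 min

Enumerating some paths:
H–F–E–C: 2+12+9 = 23
H–C: 21 = 21
H–D–C: 12+11 = 23
Cheapest is H–C at 21 min.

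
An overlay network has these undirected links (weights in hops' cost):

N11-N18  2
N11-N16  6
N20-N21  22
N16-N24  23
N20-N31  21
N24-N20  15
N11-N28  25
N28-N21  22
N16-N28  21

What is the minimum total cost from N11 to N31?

Shortest distances from N11:
N11: 0
N18: 2  (via N11)
N16: 6  (via N11)
N28: 25  (via N11)
N24: 29  (via N16)
N20: 44  (via N24)
N21: 47  (via N28)
N31: 65  (via N20)
Shortest route: N11–N16–N24–N20–N31 = 65 hops' cost.

65 hops' cost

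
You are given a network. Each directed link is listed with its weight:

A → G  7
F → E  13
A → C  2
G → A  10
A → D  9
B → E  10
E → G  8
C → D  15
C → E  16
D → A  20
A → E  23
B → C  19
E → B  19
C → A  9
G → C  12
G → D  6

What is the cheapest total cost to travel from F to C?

Compare a few routes:
F–E–G–C: 13+8+12 = 33
F–E–G–D–A–C: 13+8+6+20+2 = 49
The minimum is 33 via F–E–G–C.

33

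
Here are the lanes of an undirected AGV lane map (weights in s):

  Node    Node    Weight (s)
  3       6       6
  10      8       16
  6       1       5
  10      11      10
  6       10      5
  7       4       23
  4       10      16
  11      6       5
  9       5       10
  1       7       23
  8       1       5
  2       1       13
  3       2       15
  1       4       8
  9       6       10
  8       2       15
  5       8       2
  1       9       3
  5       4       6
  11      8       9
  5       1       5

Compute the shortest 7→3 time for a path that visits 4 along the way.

42 s

Best 7 to 4: 7 → 4 costing 23
Shortest 4→3: 4 → 1 → 6 → 3 = 19
Total via 4: 23 + 19 = 42 s.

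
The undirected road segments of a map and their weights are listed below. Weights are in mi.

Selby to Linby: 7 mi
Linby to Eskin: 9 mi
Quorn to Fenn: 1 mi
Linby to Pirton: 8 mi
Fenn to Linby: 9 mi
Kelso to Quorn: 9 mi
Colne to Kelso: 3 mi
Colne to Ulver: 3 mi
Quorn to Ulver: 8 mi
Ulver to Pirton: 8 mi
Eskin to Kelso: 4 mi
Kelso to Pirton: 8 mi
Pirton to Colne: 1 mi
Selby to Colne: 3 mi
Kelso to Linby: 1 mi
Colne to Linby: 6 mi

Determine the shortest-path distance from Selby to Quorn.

Settle nodes by increasing distance from Selby:
Selby: 0
Colne: 3  (via Selby)
Pirton: 4  (via Colne)
Kelso: 6  (via Colne)
Ulver: 6  (via Colne)
Linby: 7  (via Selby)
Eskin: 10  (via Kelso)
Quorn: 14  (via Ulver)
Shortest route: Selby–Colne–Ulver–Quorn = 14 mi.

14 mi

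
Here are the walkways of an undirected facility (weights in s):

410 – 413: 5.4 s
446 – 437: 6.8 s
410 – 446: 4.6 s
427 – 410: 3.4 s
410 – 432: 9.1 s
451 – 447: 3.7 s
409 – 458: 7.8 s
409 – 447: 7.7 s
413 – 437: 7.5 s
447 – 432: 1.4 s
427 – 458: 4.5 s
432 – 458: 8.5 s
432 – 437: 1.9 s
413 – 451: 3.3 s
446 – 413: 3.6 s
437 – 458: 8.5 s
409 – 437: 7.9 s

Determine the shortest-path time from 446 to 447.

10.1 s

Candidate routes:
446 - 437 - 432 - 447: 6.8+1.9+1.4 = 10.1
446 - 413 - 451 - 447: 3.6+3.3+3.7 = 10.6
446 - 413 - 437 - 432 - 447: 3.6+7.5+1.9+1.4 = 14.4
The minimum is 10.1 s via 446 - 437 - 432 - 447.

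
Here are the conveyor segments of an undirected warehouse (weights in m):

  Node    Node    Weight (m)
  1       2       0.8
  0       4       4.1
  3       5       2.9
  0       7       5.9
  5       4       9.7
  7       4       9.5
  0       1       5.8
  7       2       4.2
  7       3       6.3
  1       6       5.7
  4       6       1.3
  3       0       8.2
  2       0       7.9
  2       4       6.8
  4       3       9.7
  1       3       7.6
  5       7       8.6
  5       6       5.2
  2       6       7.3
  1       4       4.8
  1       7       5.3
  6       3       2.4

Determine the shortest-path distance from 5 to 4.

Compare a few routes:
5–6–4: 5.2+1.3 = 6.5
5–3–6–4: 2.9+2.4+1.3 = 6.6
5–4: 9.7 = 9.7
Cheapest is 5–6–4 at 6.5 m.

6.5 m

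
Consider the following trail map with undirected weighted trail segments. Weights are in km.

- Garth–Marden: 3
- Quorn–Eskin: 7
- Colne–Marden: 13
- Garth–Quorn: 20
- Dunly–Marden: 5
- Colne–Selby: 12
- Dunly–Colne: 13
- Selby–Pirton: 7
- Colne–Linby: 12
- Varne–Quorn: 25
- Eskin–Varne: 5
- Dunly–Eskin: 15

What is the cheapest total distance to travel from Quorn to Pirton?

54 km

Shortest distances from Quorn:
Quorn: 0
Eskin: 7  (via Quorn)
Varne: 12  (via Eskin)
Garth: 20  (via Quorn)
Dunly: 22  (via Eskin)
Marden: 23  (via Garth)
Colne: 35  (via Dunly)
Linby: 47  (via Colne)
Selby: 47  (via Colne)
Pirton: 54  (via Selby)
Shortest route: Quorn–Eskin–Dunly–Colne–Selby–Pirton = 54 km.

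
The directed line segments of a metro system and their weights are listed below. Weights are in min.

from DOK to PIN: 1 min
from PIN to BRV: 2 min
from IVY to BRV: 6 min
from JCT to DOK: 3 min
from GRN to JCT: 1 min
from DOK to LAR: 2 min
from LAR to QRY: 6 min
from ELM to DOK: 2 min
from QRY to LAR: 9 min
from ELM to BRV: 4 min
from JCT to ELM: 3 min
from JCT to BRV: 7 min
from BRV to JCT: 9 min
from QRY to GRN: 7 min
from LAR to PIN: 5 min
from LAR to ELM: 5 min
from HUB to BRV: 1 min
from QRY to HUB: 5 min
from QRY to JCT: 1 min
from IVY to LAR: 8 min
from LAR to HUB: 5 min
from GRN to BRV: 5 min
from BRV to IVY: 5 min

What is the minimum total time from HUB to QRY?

20 min

Candidate routes:
HUB–BRV–IVY–LAR–QRY: 1+5+8+6 = 20
HUB–BRV–JCT–DOK–LAR–QRY: 1+9+3+2+6 = 21
HUB–BRV–JCT–ELM–DOK–LAR–QRY: 1+9+3+2+2+6 = 23
The minimum is 20 min via HUB–BRV–IVY–LAR–QRY.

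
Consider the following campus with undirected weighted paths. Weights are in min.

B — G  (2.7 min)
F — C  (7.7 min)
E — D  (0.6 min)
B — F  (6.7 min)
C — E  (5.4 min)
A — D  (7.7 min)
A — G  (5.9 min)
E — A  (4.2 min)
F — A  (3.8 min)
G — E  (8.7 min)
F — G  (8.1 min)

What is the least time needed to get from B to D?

12 min

Compare a few routes:
B–G–A–E–D: 2.7+5.9+4.2+0.6 = 13.4
B–F–A–E–D: 6.7+3.8+4.2+0.6 = 15.3
B–G–E–D: 2.7+8.7+0.6 = 12
B–G–A–D: 2.7+5.9+7.7 = 16.3
The minimum is 12 min via B–G–E–D.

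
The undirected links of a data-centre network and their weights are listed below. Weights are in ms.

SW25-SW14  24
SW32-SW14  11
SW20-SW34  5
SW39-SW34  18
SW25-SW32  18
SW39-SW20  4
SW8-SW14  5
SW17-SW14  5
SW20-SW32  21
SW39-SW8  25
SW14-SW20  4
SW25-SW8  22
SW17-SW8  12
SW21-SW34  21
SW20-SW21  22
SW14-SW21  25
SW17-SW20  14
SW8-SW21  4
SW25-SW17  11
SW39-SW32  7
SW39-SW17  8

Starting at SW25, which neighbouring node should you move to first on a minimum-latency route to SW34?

Enumerating some paths:
SW25 → SW17 → SW20 → SW34: 11+14+5 = 30
SW25 → SW14 → SW20 → SW34: 24+4+5 = 33
SW25 → SW17 → SW14 → SW20 → SW34: 11+5+4+5 = 25
SW25 → SW17 → SW39 → SW20 → SW34: 11+8+4+5 = 28
The minimum is 25 ms via SW25 → SW17 → SW14 → SW20 → SW34.
So from SW25 the first move is to SW17.

SW17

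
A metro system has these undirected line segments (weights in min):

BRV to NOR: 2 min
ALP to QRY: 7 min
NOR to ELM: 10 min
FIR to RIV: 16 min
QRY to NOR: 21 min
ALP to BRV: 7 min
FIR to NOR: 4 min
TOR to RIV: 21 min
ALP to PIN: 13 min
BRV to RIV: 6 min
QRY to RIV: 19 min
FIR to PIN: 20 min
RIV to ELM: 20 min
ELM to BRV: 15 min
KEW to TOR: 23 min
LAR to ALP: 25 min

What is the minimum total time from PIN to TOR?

Settle nodes by increasing distance from PIN:
PIN: 0
ALP: 13  (via PIN)
BRV: 20  (via ALP)
FIR: 20  (via PIN)
QRY: 20  (via ALP)
NOR: 22  (via BRV)
RIV: 26  (via BRV)
ELM: 32  (via NOR)
LAR: 38  (via ALP)
TOR: 47  (via RIV)
Shortest route: PIN → ALP → BRV → RIV → TOR = 47 min.

47 min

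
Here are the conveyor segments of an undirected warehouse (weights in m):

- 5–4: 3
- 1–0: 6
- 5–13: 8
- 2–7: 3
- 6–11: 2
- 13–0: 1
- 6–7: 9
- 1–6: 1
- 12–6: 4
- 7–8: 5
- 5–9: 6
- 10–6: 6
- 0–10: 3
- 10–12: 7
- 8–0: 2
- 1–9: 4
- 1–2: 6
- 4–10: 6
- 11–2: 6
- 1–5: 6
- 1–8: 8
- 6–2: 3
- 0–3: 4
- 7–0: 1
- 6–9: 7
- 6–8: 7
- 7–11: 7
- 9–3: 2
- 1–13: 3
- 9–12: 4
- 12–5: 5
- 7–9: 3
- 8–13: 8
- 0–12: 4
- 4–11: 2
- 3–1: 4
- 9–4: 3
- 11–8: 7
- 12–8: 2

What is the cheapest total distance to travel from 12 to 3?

Enumerating some paths:
12 - 0 - 3: 4+4 = 8
12 - 9 - 3: 4+2 = 6
12 - 8 - 0 - 3: 2+2+4 = 8
12 - 6 - 1 - 3: 4+1+4 = 9
Cheapest is 12 - 9 - 3 at 6 m.

6 m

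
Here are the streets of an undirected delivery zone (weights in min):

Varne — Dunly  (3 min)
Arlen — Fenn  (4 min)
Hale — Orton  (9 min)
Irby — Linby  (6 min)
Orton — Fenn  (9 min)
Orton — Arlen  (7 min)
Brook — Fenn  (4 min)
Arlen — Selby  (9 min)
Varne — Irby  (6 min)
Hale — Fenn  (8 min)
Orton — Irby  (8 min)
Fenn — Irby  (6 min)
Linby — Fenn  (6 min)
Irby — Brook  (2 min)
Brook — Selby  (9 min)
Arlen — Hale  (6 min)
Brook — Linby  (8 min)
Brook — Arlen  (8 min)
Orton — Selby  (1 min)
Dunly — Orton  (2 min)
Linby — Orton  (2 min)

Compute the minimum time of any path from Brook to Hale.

Running Dijkstra from Brook:
Brook: 0
Irby: 2  (via Brook)
Fenn: 4  (via Brook)
Arlen: 8  (via Brook)
Varne: 8  (via Irby)
Linby: 8  (via Brook)
Selby: 9  (via Brook)
Orton: 10  (via Irby)
Dunly: 11  (via Varne)
Hale: 12  (via Fenn)
Shortest route: Brook–Fenn–Hale = 12 min.

12 min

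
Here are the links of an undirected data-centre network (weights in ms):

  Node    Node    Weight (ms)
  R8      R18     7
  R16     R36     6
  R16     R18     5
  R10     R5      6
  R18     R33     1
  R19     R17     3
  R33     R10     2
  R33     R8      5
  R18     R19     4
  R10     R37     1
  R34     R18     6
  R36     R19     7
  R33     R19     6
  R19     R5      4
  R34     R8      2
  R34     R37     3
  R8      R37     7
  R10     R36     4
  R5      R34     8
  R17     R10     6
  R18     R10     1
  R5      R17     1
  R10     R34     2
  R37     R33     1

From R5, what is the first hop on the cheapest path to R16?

Enumerating some paths:
R5 → R10 → R18 → R16: 6+1+5 = 12
R5 → R17 → R10 → R18 → R16: 1+6+1+5 = 13
Cheapest is R5 → R10 → R18 → R16 at 12 ms.
So from R5 the first move is to R10.

R10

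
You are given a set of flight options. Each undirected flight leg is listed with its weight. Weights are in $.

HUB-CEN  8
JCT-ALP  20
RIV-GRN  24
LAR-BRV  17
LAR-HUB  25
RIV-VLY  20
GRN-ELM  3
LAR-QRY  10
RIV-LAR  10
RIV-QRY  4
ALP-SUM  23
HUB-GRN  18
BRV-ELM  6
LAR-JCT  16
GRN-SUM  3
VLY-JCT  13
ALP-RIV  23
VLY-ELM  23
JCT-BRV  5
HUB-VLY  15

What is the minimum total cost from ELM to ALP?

$29

Running Dijkstra from ELM:
ELM: 0
GRN: 3  (via ELM)
BRV: 6  (via ELM)
SUM: 6  (via GRN)
JCT: 11  (via BRV)
HUB: 21  (via GRN)
LAR: 23  (via BRV)
VLY: 23  (via ELM)
RIV: 27  (via GRN)
CEN: 29  (via HUB)
ALP: 29  (via SUM)
Shortest route: ELM → GRN → SUM → ALP = $29.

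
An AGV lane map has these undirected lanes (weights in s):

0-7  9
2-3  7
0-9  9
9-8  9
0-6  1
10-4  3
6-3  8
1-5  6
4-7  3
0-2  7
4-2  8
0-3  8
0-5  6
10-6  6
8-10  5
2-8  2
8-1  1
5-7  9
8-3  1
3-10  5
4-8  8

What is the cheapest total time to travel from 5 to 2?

Shortest distances from 5:
5: 0
0: 6  (via 5)
1: 6  (via 5)
6: 7  (via 0)
8: 7  (via 1)
3: 8  (via 8)
2: 9  (via 8)
Shortest route: 5–1–8–2 = 9 s.

9 s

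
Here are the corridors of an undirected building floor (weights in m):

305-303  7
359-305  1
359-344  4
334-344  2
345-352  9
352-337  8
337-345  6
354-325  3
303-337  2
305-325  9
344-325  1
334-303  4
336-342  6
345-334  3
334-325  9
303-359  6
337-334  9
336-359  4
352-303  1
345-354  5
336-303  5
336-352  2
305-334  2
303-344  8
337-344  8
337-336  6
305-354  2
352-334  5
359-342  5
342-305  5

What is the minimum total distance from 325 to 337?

9 m

Candidate routes:
325 → 344 → 337: 1+8 = 9
325 → 344 → 334 → 352 → 303 → 337: 1+2+5+1+2 = 11
Cheapest is 325 → 344 → 337 at 9 m.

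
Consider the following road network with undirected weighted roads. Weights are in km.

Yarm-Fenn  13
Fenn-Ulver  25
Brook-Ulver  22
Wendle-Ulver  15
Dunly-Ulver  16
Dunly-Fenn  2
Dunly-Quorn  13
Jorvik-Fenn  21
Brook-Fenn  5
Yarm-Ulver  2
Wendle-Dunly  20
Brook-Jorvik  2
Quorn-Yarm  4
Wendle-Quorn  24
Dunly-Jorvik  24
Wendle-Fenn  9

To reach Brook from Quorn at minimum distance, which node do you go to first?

Dunly

Candidate routes:
Quorn → Yarm → Ulver → Brook: 4+2+22 = 28
Quorn → Dunly → Fenn → Brook: 13+2+5 = 20
Quorn → Yarm → Fenn → Brook: 4+13+5 = 22
The minimum is 20 km via Quorn → Dunly → Fenn → Brook.
So from Quorn the first move is to Dunly.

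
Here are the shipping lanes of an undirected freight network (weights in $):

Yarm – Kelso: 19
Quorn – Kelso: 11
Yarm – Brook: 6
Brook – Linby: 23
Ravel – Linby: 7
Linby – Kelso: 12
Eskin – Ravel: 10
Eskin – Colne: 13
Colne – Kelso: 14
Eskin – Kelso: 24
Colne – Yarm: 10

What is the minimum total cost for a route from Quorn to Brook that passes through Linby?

$46

Best Quorn to Linby: Quorn–Kelso–Linby costing 23
Best Linby to Brook: Linby–Brook costing 23
Total via Linby: 23 + 23 = $46.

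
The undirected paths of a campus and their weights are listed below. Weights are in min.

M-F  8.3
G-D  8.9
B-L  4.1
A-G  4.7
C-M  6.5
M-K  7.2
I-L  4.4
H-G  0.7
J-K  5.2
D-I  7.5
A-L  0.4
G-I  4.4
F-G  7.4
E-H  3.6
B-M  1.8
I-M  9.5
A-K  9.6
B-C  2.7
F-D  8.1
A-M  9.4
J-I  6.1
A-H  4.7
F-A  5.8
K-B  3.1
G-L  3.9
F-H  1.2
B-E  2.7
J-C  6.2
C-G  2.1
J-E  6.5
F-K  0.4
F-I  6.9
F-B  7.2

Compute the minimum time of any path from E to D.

12.9 min

Candidate routes:
E - H - F - D: 3.6+1.2+8.1 = 12.9
E - B - K - F - D: 2.7+3.1+0.4+8.1 = 14.3
E - H - G - D: 3.6+0.7+8.9 = 13.2
E - H - G - I - D: 3.6+0.7+4.4+7.5 = 16.2
The minimum is 12.9 min via E - H - F - D.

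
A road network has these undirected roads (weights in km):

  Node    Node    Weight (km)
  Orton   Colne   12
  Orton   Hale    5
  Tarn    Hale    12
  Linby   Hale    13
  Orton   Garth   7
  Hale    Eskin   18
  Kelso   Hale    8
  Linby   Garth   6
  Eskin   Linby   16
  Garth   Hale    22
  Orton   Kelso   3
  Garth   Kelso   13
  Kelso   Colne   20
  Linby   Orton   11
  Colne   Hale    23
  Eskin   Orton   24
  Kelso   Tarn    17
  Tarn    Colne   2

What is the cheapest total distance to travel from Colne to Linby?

Enumerating some paths:
Colne → Orton → Linby: 12+11 = 23
Colne → Orton → Garth → Linby: 12+7+6 = 25
The minimum is 23 km via Colne → Orton → Linby.

23 km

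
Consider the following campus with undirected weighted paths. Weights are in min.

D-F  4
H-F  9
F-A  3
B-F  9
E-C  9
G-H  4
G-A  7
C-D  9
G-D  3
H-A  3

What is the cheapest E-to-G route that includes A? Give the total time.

Best E to A: E–C–D–F–A costing 25
Shortest A→G: A–G = 7
Total via A: 25 + 7 = 32 min.

32 min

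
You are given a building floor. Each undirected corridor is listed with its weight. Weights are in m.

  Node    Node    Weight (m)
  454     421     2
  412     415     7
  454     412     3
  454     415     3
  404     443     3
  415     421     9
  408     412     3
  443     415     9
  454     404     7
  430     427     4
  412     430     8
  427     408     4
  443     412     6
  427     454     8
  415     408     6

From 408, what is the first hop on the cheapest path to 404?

412

Candidate routes:
408 - 412 - 454 - 404: 3+3+7 = 13
408 - 412 - 443 - 404: 3+6+3 = 12
408 - 415 - 443 - 404: 6+9+3 = 18
408 - 415 - 454 - 404: 6+3+7 = 16
The minimum is 12 m via 408 - 412 - 443 - 404.
So from 408 the first move is to 412.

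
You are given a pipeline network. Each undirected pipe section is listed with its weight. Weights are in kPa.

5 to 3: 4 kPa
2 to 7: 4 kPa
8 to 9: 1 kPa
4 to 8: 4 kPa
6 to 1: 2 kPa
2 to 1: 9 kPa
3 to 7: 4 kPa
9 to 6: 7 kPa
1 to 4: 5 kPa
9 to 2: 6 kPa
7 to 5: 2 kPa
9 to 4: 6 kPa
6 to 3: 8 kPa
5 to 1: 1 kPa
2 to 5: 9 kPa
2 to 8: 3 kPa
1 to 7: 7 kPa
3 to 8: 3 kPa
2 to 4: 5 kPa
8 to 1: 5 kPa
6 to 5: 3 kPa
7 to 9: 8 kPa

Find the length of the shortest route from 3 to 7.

4 kPa

Compare a few routes:
3–7: 4 = 4
3–5–7: 4+2 = 6
Cheapest is 3–7 at 4 kPa.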